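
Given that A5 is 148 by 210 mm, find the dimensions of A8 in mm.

52 × 74 mm

A6: ⌊210/2⌋ × 148 = 105 × 148 mm
A7: ⌊148/2⌋ × 105 = 74 × 105 mm
A8: ⌊105/2⌋ × 74 = 52 × 74 mm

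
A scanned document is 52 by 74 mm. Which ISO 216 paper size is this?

Aspect ratio 74/52 ≈ 1.423 — close to the ISO √2 ≈ 1.414.
In the A-series (A0 area = 1 m²): A8 = 52 × 74 mm.

A8 (52 × 74 mm)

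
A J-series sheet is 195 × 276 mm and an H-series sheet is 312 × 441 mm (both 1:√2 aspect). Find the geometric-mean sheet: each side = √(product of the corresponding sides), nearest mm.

Short side: √(195 · 312) = √60840 ≈ 246.7 → 247 mm
Long side: √(276 · 441) = √121716 ≈ 348.9 → 349 mm

247 × 349 mm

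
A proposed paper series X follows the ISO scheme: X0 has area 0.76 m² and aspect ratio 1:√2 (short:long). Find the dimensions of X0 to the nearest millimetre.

733 × 1037 mm

Let the short side be w mm. Then w · w√2 = 0.76 m² = 760,000 mm².
w² = 760,000/√2, so w ≈ 733.1 mm; long side = w√2 ≈ 1036.7 mm.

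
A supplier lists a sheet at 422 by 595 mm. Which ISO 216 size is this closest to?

A2 (420 × 594 mm)

Aspect ratio 595/422 ≈ 1.410 — close to the ISO √2 ≈ 1.414.
In the A-series (A0 area = 1 m²): A2 = 420 × 594 mm.
Off by 3 mm total — nearest standard size.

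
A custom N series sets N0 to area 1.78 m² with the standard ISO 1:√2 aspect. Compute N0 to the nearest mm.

1122 × 1587 mm

Let the short side be w mm. Then w · w√2 = 1.78 m² = 1,780,000 mm².
w² = 1,780,000/√2, so w ≈ 1121.9 mm; long side = w√2 ≈ 1586.6 mm.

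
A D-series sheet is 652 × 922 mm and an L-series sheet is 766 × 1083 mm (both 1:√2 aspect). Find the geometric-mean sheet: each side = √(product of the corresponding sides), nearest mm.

707 × 999 mm

Short side: √(652 · 766) = √499432 ≈ 706.7 → 707 mm
Long side: √(922 · 1083) = √998526 ≈ 999.3 → 999 mm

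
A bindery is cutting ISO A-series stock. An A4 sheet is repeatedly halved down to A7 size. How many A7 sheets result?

Each ISO step halves the sheet: 1 × A4 → 2 × A5 → 4 × A6 → 8 × A7
From A4 to A7 is 3 halving steps: 2^3 = 8.

8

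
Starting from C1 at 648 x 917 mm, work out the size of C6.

114 × 162 mm

C2: ⌊917/2⌋ × 648 = 458 × 648 mm
C3: ⌊648/2⌋ × 458 = 324 × 458 mm
C4: ⌊458/2⌋ × 324 = 229 × 324 mm
C5: ⌊324/2⌋ × 229 = 162 × 229 mm
C6: ⌊229/2⌋ × 162 = 114 × 162 mm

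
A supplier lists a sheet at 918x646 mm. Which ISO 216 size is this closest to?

C1 (648 × 917 mm)

Aspect ratio 918/646 ≈ 1.421 — close to the ISO √2 ≈ 1.414.
In the C-series (envelope sizes, between A and B): C1 = 648 × 917 mm.
Off by 3 mm total — nearest standard size.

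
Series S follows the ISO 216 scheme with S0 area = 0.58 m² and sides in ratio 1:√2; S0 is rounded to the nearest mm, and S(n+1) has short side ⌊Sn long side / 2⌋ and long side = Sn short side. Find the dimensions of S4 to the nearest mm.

160 × 226 mm

Let S0's short side be w mm. w · w√2 = 0.58 m² = 580,000 mm², so w ≈ 640.4 mm and w√2 ≈ 905.7 mm → S0 = 640 × 906 mm.
S1: ⌊906/2⌋ × 640 = 453 × 640 mm
S2: ⌊640/2⌋ × 453 = 320 × 453 mm
S3: ⌊453/2⌋ × 320 = 226 × 320 mm
S4: ⌊320/2⌋ × 226 = 160 × 226 mm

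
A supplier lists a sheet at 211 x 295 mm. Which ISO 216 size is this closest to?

Aspect ratio 295/211 ≈ 1.398 (ISO target is √2 ≈ 1.414).
In the A-series (A0 area = 1 m²): A4 = 210 × 297 mm.
Off by 3 mm total — nearest standard size.

A4 (210 × 297 mm)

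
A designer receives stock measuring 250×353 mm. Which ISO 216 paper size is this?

B4 (250 × 353 mm)

Aspect ratio 353/250 ≈ 1.412 — close to the ISO √2 ≈ 1.414.
In the B-series (B0 = 1000 × 1414 mm): B4 = 250 × 353 mm.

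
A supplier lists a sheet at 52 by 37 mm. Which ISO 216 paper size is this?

A9 (37 × 52 mm)

Aspect ratio 52/37 ≈ 1.405 — close to the ISO √2 ≈ 1.414.
In the A-series (A0 area = 1 m²): A9 = 37 × 52 mm.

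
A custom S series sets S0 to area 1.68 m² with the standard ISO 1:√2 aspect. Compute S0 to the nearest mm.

Let the short side be w mm. Then w · w√2 = 1.68 m² = 1,680,000 mm².
w² = 1,680,000/√2, so w ≈ 1089.9 mm; long side = w√2 ≈ 1541.4 mm.

1090 × 1541 mm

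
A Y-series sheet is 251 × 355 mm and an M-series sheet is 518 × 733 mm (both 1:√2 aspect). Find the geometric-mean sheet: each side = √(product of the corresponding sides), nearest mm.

361 × 510 mm

Short side: √(251 · 518) = √130018 ≈ 360.6 → 361 mm
Long side: √(355 · 733) = √260215 ≈ 510.1 → 510 mm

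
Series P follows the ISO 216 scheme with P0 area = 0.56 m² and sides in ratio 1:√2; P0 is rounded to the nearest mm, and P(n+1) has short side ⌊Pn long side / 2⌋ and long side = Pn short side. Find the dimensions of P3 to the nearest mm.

222 × 314 mm

Let P0's short side be w mm. w · w√2 = 0.56 m² = 560,000 mm², so w ≈ 629.3 mm and w√2 ≈ 889.9 mm → P0 = 629 × 890 mm.
P1: ⌊890/2⌋ × 629 = 445 × 629 mm
P2: ⌊629/2⌋ × 445 = 314 × 445 mm
P3: ⌊445/2⌋ × 314 = 222 × 314 mm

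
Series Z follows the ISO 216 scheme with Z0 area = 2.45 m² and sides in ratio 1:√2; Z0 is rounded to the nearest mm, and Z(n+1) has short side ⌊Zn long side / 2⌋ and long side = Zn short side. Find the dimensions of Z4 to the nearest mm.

329 × 465 mm

Let Z0's short side be w mm. w · w√2 = 2.45 m² = 2,450,000 mm², so w ≈ 1316.2 mm and w√2 ≈ 1861.4 mm → Z0 = 1316 × 1861 mm.
Z1: ⌊1861/2⌋ × 1316 = 930 × 1316 mm
Z2: ⌊1316/2⌋ × 930 = 658 × 930 mm
Z3: ⌊930/2⌋ × 658 = 465 × 658 mm
Z4: ⌊658/2⌋ × 465 = 329 × 465 mm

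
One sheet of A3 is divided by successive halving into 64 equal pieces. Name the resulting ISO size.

A9

64 = 2^6, so 6 halving steps.
A3 → A4 → … → A9 after 6 steps.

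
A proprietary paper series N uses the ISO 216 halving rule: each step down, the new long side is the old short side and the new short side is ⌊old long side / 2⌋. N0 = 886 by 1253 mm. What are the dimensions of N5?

156 × 221 mm

N1: ⌊1253/2⌋ × 886 = 626 × 886 mm
N2: ⌊886/2⌋ × 626 = 443 × 626 mm
N3: ⌊626/2⌋ × 443 = 313 × 443 mm
N4: ⌊443/2⌋ × 313 = 221 × 313 mm
N5: ⌊313/2⌋ × 221 = 156 × 221 mm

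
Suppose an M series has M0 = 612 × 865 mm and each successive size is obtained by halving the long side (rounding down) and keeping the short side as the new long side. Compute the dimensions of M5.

108 × 153 mm

M1 = 432 × 612 mm (from M0 by 1 halving).
M2: ⌊612/2⌋ × 432 = 306 × 432 mm
M3: ⌊432/2⌋ × 306 = 216 × 306 mm
M4: ⌊306/2⌋ × 216 = 153 × 216 mm
M5: ⌊216/2⌋ × 153 = 108 × 153 mm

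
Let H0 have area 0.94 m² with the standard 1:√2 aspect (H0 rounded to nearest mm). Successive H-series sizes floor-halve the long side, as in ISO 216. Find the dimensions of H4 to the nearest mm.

203 × 288 mm

Let H0's short side be w mm. w · w√2 = 0.94 m² = 940,000 mm², so w ≈ 815.3 mm and w√2 ≈ 1153.0 mm → H0 = 815 × 1153 mm.
H1: ⌊1153/2⌋ × 815 = 576 × 815 mm
H2: ⌊815/2⌋ × 576 = 407 × 576 mm
H3: ⌊576/2⌋ × 407 = 288 × 407 mm
H4: ⌊407/2⌋ × 288 = 203 × 288 mm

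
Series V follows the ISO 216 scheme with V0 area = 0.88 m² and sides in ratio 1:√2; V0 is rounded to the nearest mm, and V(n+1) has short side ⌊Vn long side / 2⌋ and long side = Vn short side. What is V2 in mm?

394 × 558 mm

Let V0's short side be w mm. w · w√2 = 0.88 m² = 880,000 mm², so w ≈ 788.8 mm and w√2 ≈ 1115.6 mm → V0 = 789 × 1116 mm.
V1: ⌊1116/2⌋ × 789 = 558 × 789 mm
V2: ⌊789/2⌋ × 558 = 394 × 558 mm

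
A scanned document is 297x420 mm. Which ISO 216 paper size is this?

A3 (297 × 420 mm)

Aspect ratio 420/297 ≈ 1.414 — close to the ISO √2 ≈ 1.414.
In the A-series (A0 area = 1 m²): A3 = 297 × 420 mm.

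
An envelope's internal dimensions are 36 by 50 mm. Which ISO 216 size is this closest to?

A9 (37 × 52 mm)

Aspect ratio 50/36 ≈ 1.389 (ISO target is √2 ≈ 1.414).
In the A-series (A0 area = 1 m²): A9 = 37 × 52 mm.
Off by 3 mm total — nearest standard size.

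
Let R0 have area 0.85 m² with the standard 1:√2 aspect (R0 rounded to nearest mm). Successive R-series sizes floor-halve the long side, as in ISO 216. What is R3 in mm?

274 × 387 mm

Let R0's short side be w mm. w · w√2 = 0.85 m² = 850,000 mm², so w ≈ 775.3 mm and w√2 ≈ 1096.4 mm → R0 = 775 × 1096 mm.
R1: ⌊1096/2⌋ × 775 = 548 × 775 mm
R2: ⌊775/2⌋ × 548 = 387 × 548 mm
R3: ⌊548/2⌋ × 387 = 274 × 387 mm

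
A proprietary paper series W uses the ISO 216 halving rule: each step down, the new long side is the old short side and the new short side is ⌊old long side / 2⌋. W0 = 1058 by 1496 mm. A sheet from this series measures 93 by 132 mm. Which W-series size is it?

W7

W0: 1058 × 1496 mm
W1: 748 × 1058 mm
W2: 529 × 748 mm
W3: 374 × 529 mm
W4: 264 × 374 mm
W5: 187 × 264 mm
W6: 132 × 187 mm
W7: 93 × 132 mm
W8: 66 × 93 mm
→ matches W7.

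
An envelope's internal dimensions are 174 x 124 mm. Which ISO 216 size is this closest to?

B6 (125 × 176 mm)

Aspect ratio 174/124 ≈ 1.403 — close to the ISO √2 ≈ 1.414.
In the B-series (B0 = 1000 × 1414 mm): B6 = 125 × 176 mm.
Off by 3 mm total — nearest standard size.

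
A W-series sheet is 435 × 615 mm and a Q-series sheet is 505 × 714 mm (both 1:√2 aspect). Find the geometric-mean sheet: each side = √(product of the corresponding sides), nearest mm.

Short side: √(435 · 505) = √219675 ≈ 468.7 → 469 mm
Long side: √(615 · 714) = √439110 ≈ 662.7 → 663 mm

469 × 663 mm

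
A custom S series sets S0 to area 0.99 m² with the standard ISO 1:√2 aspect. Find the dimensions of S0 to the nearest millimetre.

Let the short side be w mm. Then w · w√2 = 0.99 m² = 990,000 mm².
w² = 990,000/√2, so w ≈ 836.7 mm; long side = w√2 ≈ 1183.2 mm.

837 × 1183 mm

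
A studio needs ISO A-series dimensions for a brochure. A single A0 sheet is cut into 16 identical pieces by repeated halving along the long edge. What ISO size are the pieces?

16 = 2^4, so 4 halving steps.
A0 → A1 → … → A4 after 4 steps.

A4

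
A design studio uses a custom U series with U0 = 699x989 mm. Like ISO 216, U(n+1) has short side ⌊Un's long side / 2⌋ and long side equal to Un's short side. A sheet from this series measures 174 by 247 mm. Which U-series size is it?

U0: 699 × 989 mm
U1: 494 × 699 mm
U2: 349 × 494 mm
U3: 247 × 349 mm
U4: 174 × 247 mm
U5: 123 × 174 mm
→ matches U4.

U4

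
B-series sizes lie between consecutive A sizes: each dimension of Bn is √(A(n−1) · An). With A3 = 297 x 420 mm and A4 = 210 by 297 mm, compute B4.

250 × 353 mm

Short side: √(297 · 210) = √62370 ≈ 249.7 → 250 mm
Long side: √(420 · 297) = √124740 ≈ 353.2 → 353 mm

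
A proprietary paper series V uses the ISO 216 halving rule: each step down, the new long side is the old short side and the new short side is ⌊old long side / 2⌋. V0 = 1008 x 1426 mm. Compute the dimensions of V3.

356 × 504 mm

V1: ⌊1426/2⌋ × 1008 = 713 × 1008 mm
V2: ⌊1008/2⌋ × 713 = 504 × 713 mm
V3: ⌊713/2⌋ × 504 = 356 × 504 mm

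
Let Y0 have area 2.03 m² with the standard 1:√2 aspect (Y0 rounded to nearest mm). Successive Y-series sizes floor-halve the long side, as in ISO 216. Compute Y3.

423 × 599 mm

Let Y0's short side be w mm. w · w√2 = 2.03 m² = 2,030,000 mm², so w ≈ 1198.1 mm and w√2 ≈ 1694.4 mm → Y0 = 1198 × 1694 mm.
Y1: ⌊1694/2⌋ × 1198 = 847 × 1198 mm
Y2: ⌊1198/2⌋ × 847 = 599 × 847 mm
Y3: ⌊847/2⌋ × 599 = 423 × 599 mm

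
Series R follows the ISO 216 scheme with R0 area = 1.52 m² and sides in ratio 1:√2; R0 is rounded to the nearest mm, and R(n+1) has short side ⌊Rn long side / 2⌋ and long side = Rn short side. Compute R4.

259 × 366 mm

Let R0's short side be w mm. w · w√2 = 1.52 m² = 1,520,000 mm², so w ≈ 1036.7 mm and w√2 ≈ 1466.2 mm → R0 = 1037 × 1466 mm.
R1: ⌊1466/2⌋ × 1037 = 733 × 1037 mm
R2: ⌊1037/2⌋ × 733 = 518 × 733 mm
R3: ⌊733/2⌋ × 518 = 366 × 518 mm
R4: ⌊518/2⌋ × 366 = 259 × 366 mm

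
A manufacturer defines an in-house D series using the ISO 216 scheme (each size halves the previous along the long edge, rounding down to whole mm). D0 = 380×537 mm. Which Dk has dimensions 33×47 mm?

D0: 380 × 537 mm
D1: 268 × 380 mm
D2: 190 × 268 mm
D3: 134 × 190 mm
D4: 95 × 134 mm
D5: 67 × 95 mm
D6: 47 × 67 mm
D7: 33 × 47 mm
D8: 23 × 33 mm
→ matches D7.

D7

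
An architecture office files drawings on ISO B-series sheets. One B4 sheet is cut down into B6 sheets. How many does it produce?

4

Each ISO step halves the sheet: 1 × B4 → 2 × B5 → 4 × B6
From B4 to B6 is 2 halving steps: 2^2 = 4.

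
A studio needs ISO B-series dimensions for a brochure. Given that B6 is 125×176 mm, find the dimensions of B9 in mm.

44 × 62 mm

B7: ⌊176/2⌋ × 125 = 88 × 125 mm
B8: ⌊125/2⌋ × 88 = 62 × 88 mm
B9: ⌊88/2⌋ × 62 = 44 × 62 mm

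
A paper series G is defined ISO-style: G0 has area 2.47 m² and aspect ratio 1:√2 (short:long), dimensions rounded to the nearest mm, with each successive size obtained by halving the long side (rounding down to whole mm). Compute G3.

Let G0's short side be w mm. w · w√2 = 2.47 m² = 2,470,000 mm², so w ≈ 1321.6 mm and w√2 ≈ 1869.0 mm → G0 = 1322 × 1869 mm.
G1: ⌊1869/2⌋ × 1322 = 934 × 1322 mm
G2: ⌊1322/2⌋ × 934 = 661 × 934 mm
G3: ⌊934/2⌋ × 661 = 467 × 661 mm

467 × 661 mm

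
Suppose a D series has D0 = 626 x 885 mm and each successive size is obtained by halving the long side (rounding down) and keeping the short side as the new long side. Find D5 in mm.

D1: ⌊885/2⌋ × 626 = 442 × 626 mm
D2: ⌊626/2⌋ × 442 = 313 × 442 mm
D3: ⌊442/2⌋ × 313 = 221 × 313 mm
D4: ⌊313/2⌋ × 221 = 156 × 221 mm
D5: ⌊221/2⌋ × 156 = 110 × 156 mm

110 × 156 mm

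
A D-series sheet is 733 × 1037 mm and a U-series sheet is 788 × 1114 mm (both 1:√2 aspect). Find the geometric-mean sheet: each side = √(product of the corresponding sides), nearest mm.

760 × 1075 mm

Short side: √(733 · 788) = √577604 ≈ 760.0 → 760 mm
Long side: √(1037 · 1114) = √1155218 ≈ 1074.8 → 1075 mm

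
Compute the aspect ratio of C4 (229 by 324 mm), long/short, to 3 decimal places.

1.415

324 / 229 = 1.415
Matches √2 ≈ 1.414 — the ISO 216 defining ratio.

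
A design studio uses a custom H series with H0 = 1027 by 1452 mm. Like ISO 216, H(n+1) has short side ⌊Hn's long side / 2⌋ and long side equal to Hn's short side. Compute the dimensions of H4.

256 × 363 mm

H1: ⌊1452/2⌋ × 1027 = 726 × 1027 mm
H2: ⌊1027/2⌋ × 726 = 513 × 726 mm
H3: ⌊726/2⌋ × 513 = 363 × 513 mm
H4: ⌊513/2⌋ × 363 = 256 × 363 mm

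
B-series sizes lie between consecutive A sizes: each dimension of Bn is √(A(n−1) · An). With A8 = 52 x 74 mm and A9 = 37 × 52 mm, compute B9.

44 × 62 mm

Short side: √(52 · 37) = √1924 ≈ 43.9 → 44 mm
Long side: √(74 · 52) = √3848 ≈ 62.0 → 62 mm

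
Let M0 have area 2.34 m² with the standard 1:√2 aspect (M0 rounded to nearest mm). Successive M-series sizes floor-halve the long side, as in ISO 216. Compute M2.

Let M0's short side be w mm. w · w√2 = 2.34 m² = 2,340,000 mm², so w ≈ 1286.3 mm and w√2 ≈ 1819.1 mm → M0 = 1286 × 1819 mm.
M1: ⌊1819/2⌋ × 1286 = 909 × 1286 mm
M2: ⌊1286/2⌋ × 909 = 643 × 909 mm

643 × 909 mm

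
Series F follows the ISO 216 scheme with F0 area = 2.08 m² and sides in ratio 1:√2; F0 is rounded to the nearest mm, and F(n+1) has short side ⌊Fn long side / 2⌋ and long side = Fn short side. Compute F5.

214 × 303 mm

Let F0's short side be w mm. w · w√2 = 2.08 m² = 2,080,000 mm², so w ≈ 1212.8 mm and w√2 ≈ 1715.1 mm → F0 = 1213 × 1715 mm.
F1: ⌊1715/2⌋ × 1213 = 857 × 1213 mm
F2: ⌊1213/2⌋ × 857 = 606 × 857 mm
F3: ⌊857/2⌋ × 606 = 428 × 606 mm
F4: ⌊606/2⌋ × 428 = 303 × 428 mm
F5: ⌊428/2⌋ × 303 = 214 × 303 mm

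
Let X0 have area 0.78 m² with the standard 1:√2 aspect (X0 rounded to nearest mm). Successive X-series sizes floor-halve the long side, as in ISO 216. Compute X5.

Let X0's short side be w mm. w · w√2 = 0.78 m² = 780,000 mm², so w ≈ 742.7 mm and w√2 ≈ 1050.3 mm → X0 = 743 × 1050 mm.
X1: ⌊1050/2⌋ × 743 = 525 × 743 mm
X2: ⌊743/2⌋ × 525 = 371 × 525 mm
X3: ⌊525/2⌋ × 371 = 262 × 371 mm
X4: ⌊371/2⌋ × 262 = 185 × 262 mm
X5: ⌊262/2⌋ × 185 = 131 × 185 mm

131 × 185 mm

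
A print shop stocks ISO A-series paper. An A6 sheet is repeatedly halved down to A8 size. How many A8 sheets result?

A6 = 105 × 148 mm; A8 = 52 × 74 mm.
Each halving step doubles the count; 2 steps from A6 to A8.
2^2 = 4.

4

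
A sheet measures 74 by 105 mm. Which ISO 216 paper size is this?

Aspect ratio 105/74 ≈ 1.419 — close to the ISO √2 ≈ 1.414.
In the A-series (A0 area = 1 m²): A7 = 74 × 105 mm.

A7 (74 × 105 mm)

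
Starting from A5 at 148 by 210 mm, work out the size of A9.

37 × 52 mm

A6: ⌊210/2⌋ × 148 = 105 × 148 mm
A7: ⌊148/2⌋ × 105 = 74 × 105 mm
A8: ⌊105/2⌋ × 74 = 52 × 74 mm
A9: ⌊74/2⌋ × 52 = 37 × 52 mm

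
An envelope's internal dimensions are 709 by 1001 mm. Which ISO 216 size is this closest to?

Aspect ratio 1001/709 ≈ 1.412 — close to the ISO √2 ≈ 1.414.
In the B-series (B0 = 1000 × 1414 mm): B1 = 707 × 1000 mm.
Off by 3 mm total — nearest standard size.

B1 (707 × 1000 mm)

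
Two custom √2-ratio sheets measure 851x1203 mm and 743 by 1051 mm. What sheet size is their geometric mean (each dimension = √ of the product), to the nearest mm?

Short side: √(851 · 743) = √632293 ≈ 795.2 → 795 mm
Long side: √(1203 · 1051) = √1264353 ≈ 1124.4 → 1124 mm

795 × 1124 mm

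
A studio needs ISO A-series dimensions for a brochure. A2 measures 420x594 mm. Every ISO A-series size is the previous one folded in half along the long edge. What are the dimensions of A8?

A3: ⌊594/2⌋ × 420 = 297 × 420 mm
A4: ⌊420/2⌋ × 297 = 210 × 297 mm
A5: ⌊297/2⌋ × 210 = 148 × 210 mm
A6: ⌊210/2⌋ × 148 = 105 × 148 mm
A7: ⌊148/2⌋ × 105 = 74 × 105 mm
A8: ⌊105/2⌋ × 74 = 52 × 74 mm

52 × 74 mm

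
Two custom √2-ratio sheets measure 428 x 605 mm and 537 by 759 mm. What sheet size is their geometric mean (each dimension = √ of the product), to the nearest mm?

Short side: √(428 · 537) = √229836 ≈ 479.4 → 479 mm
Long side: √(605 · 759) = √459195 ≈ 677.6 → 678 mm

479 × 678 mm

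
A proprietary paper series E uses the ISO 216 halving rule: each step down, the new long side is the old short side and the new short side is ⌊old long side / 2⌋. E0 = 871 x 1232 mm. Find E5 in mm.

154 × 217 mm

E1: ⌊1232/2⌋ × 871 = 616 × 871 mm
E2: ⌊871/2⌋ × 616 = 435 × 616 mm
E3: ⌊616/2⌋ × 435 = 308 × 435 mm
E4: ⌊435/2⌋ × 308 = 217 × 308 mm
E5: ⌊308/2⌋ × 217 = 154 × 217 mm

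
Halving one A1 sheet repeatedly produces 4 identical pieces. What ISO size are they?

4 = 2^2, so 2 halving steps.
A1 → A2 → … → A3 after 2 steps.

A3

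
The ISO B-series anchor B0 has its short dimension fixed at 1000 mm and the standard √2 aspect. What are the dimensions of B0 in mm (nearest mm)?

1000 × 1414 mm

Short side = 1000 mm; long side = 1000√2 ≈ 1414.2 mm.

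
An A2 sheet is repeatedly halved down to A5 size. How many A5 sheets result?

8

A2 = 420 × 594 mm; A5 = 148 × 210 mm.
Each halving step doubles the count; 3 steps from A2 to A5.
2^3 = 8.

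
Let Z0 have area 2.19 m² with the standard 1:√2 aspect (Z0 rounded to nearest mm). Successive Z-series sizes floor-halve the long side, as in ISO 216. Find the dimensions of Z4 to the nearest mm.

Let Z0's short side be w mm. w · w√2 = 2.19 m² = 2,190,000 mm², so w ≈ 1244.4 mm and w√2 ≈ 1759.9 mm → Z0 = 1244 × 1760 mm.
Z1: ⌊1760/2⌋ × 1244 = 880 × 1244 mm
Z2: ⌊1244/2⌋ × 880 = 622 × 880 mm
Z3: ⌊880/2⌋ × 622 = 440 × 622 mm
Z4: ⌊622/2⌋ × 440 = 311 × 440 mm

311 × 440 mm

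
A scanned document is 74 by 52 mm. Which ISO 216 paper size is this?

A8 (52 × 74 mm)

Aspect ratio 74/52 ≈ 1.423 — close to the ISO √2 ≈ 1.414.
In the A-series (A0 area = 1 m²): A8 = 52 × 74 mm.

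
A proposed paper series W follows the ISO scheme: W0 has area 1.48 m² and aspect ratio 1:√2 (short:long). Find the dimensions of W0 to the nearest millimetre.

Let the short side be w mm. Then w · w√2 = 1.48 m² = 1,480,000 mm².
w² = 1,480,000/√2, so w ≈ 1023.0 mm; long side = w√2 ≈ 1446.7 mm.

1023 × 1447 mm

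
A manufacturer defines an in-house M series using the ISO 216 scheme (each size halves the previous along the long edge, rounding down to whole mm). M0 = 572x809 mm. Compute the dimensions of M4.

M1: ⌊809/2⌋ × 572 = 404 × 572 mm
M2: ⌊572/2⌋ × 404 = 286 × 404 mm
M3: ⌊404/2⌋ × 286 = 202 × 286 mm
M4: ⌊286/2⌋ × 202 = 143 × 202 mm

143 × 202 mm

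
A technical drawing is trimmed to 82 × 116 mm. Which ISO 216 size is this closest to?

Aspect ratio 116/82 ≈ 1.415 — close to the ISO √2 ≈ 1.414.
In the C-series (envelope sizes, between A and B): C7 = 81 × 114 mm.
Off by 3 mm total — nearest standard size.

C7 (81 × 114 mm)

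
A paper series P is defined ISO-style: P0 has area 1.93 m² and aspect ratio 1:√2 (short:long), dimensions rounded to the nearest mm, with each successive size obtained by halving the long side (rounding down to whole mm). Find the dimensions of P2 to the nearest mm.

Let P0's short side be w mm. w · w√2 = 1.93 m² = 1,930,000 mm², so w ≈ 1168.2 mm and w√2 ≈ 1652.1 mm → P0 = 1168 × 1652 mm.
P1: ⌊1652/2⌋ × 1168 = 826 × 1168 mm
P2: ⌊1168/2⌋ × 826 = 584 × 826 mm

584 × 826 mm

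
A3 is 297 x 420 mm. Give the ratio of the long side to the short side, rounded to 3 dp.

420 / 297 = 1.414
Matches √2 ≈ 1.414 — the ISO 216 defining ratio.

1.414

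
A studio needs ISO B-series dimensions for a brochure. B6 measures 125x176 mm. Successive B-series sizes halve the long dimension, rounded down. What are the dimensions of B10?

B7: ⌊176/2⌋ × 125 = 88 × 125 mm
B8: ⌊125/2⌋ × 88 = 62 × 88 mm
B9: ⌊88/2⌋ × 62 = 44 × 62 mm
B10: ⌊62/2⌋ × 44 = 31 × 44 mm

31 × 44 mm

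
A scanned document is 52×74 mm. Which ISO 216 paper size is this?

Aspect ratio 74/52 ≈ 1.423 — close to the ISO √2 ≈ 1.414.
In the A-series (A0 area = 1 m²): A8 = 52 × 74 mm.

A8 (52 × 74 mm)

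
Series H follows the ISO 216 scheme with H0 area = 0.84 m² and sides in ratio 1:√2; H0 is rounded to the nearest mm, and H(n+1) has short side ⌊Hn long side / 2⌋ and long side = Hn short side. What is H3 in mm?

Let H0's short side be w mm. w · w√2 = 0.84 m² = 840,000 mm², so w ≈ 770.7 mm and w√2 ≈ 1089.9 mm → H0 = 771 × 1090 mm.
H1: ⌊1090/2⌋ × 771 = 545 × 771 mm
H2: ⌊771/2⌋ × 545 = 385 × 545 mm
H3: ⌊545/2⌋ × 385 = 272 × 385 mm

272 × 385 mm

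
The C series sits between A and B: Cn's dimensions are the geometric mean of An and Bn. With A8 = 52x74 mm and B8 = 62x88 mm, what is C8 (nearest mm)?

57 × 81 mm

Short side: √(52 · 62) = √3224 ≈ 56.8 → 57 mm
Long side: √(74 · 88) = √6512 ≈ 80.7 → 81 mm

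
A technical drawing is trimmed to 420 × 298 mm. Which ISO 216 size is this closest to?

Aspect ratio 420/298 ≈ 1.409 — close to the ISO √2 ≈ 1.414.
In the A-series (A0 area = 1 m²): A3 = 297 × 420 mm.
Off by 1 mm total — nearest standard size.

A3 (297 × 420 mm)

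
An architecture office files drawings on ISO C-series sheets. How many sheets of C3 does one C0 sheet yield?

C0 = 917 × 1297 mm; C3 = 324 × 458 mm.
Each halving step doubles the count; 3 steps from C0 to C3.
2^3 = 8.

8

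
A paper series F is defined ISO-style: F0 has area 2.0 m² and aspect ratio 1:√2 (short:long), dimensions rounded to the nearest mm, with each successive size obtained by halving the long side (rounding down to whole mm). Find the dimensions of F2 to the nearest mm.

Let F0's short side be w mm. w · w√2 = 2.0 m² = 2,000,000 mm², so w ≈ 1189.2 mm and w√2 ≈ 1681.8 mm → F0 = 1189 × 1682 mm.
F1: ⌊1682/2⌋ × 1189 = 841 × 1189 mm
F2: ⌊1189/2⌋ × 841 = 594 × 841 mm

594 × 841 mm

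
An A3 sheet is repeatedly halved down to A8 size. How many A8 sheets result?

Each ISO step halves the sheet: 1 × A3 → 2 × A4 → 4 × A5 → 8 × A6 → …
From A3 to A8 is 5 halving steps: 2^5 = 32.

32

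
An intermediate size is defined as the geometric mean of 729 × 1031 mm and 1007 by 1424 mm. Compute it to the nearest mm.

857 × 1212 mm

Short side: √(729 · 1007) = √734103 ≈ 856.8 → 857 mm
Long side: √(1031 · 1424) = √1468144 ≈ 1211.7 → 1212 mm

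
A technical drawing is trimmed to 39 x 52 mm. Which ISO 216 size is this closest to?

Aspect ratio 52/39 ≈ 1.333 (ISO target is √2 ≈ 1.414).
In the A-series (A0 area = 1 m²): A9 = 37 × 52 mm.
Off by 2 mm total — nearest standard size.

A9 (37 × 52 mm)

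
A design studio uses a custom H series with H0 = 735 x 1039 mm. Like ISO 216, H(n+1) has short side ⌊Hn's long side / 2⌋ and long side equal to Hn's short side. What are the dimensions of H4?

183 × 259 mm

H1: ⌊1039/2⌋ × 735 = 519 × 735 mm
H2: ⌊735/2⌋ × 519 = 367 × 519 mm
H3: ⌊519/2⌋ × 367 = 259 × 367 mm
H4: ⌊367/2⌋ × 259 = 183 × 259 mm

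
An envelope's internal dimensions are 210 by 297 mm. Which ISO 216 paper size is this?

A4 (210 × 297 mm)

Aspect ratio 297/210 ≈ 1.414 — close to the ISO √2 ≈ 1.414.
In the A-series (A0 area = 1 m²): A4 = 210 × 297 mm.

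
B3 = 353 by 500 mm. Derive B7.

B4: ⌊500/2⌋ × 353 = 250 × 353 mm
B5: ⌊353/2⌋ × 250 = 176 × 250 mm
B6: ⌊250/2⌋ × 176 = 125 × 176 mm
B7: ⌊176/2⌋ × 125 = 88 × 125 mm

88 × 125 mm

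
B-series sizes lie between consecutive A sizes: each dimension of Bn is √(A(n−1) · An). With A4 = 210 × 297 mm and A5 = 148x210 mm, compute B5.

176 × 250 mm

Short side: √(210 · 148) = √31080 ≈ 176.3 → 176 mm
Long side: √(297 · 210) = √62370 ≈ 249.7 → 250 mm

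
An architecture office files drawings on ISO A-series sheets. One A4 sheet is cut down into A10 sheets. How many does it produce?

64

Each ISO step halves the sheet: 1 × A4 → 2 × A5 → 4 × A6 → 8 × A7 → …
From A4 to A10 is 6 halving steps: 2^6 = 64.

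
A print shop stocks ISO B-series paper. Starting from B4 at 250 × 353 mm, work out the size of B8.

62 × 88 mm

B5: ⌊353/2⌋ × 250 = 176 × 250 mm
B6: ⌊250/2⌋ × 176 = 125 × 176 mm
B7: ⌊176/2⌋ × 125 = 88 × 125 mm
B8: ⌊125/2⌋ × 88 = 62 × 88 mm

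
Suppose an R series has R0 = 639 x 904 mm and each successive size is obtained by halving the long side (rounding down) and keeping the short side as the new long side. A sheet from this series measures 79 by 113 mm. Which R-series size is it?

R0: 639 × 904 mm
R1: 452 × 639 mm
R2: 319 × 452 mm
R3: 226 × 319 mm
R4: 159 × 226 mm
R5: 113 × 159 mm
R6: 79 × 113 mm
R7: 56 × 79 mm
→ matches R6.

R6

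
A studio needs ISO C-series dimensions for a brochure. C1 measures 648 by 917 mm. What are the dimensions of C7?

C2: ⌊917/2⌋ × 648 = 458 × 648 mm
C3: ⌊648/2⌋ × 458 = 324 × 458 mm
C4: ⌊458/2⌋ × 324 = 229 × 324 mm
C5: ⌊324/2⌋ × 229 = 162 × 229 mm
C6: ⌊229/2⌋ × 162 = 114 × 162 mm
C7: ⌊162/2⌋ × 114 = 81 × 114 mm

81 × 114 mm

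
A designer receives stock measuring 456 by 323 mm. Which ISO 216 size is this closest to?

C3 (324 × 458 mm)

Aspect ratio 456/323 ≈ 1.412 — close to the ISO √2 ≈ 1.414.
In the C-series (envelope sizes, between A and B): C3 = 324 × 458 mm.
Off by 3 mm total — nearest standard size.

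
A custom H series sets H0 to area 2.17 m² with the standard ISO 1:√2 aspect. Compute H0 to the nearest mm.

Let the short side be w mm. Then w · w√2 = 2.17 m² = 2,170,000 mm².
w² = 2,170,000/√2, so w ≈ 1238.7 mm; long side = w√2 ≈ 1751.8 mm.

1239 × 1752 mm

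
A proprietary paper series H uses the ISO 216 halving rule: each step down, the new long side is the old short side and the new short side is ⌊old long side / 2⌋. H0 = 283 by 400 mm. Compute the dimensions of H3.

H1 = 200 × 283 mm (from H0 by 1 halving).
H2: ⌊283/2⌋ × 200 = 141 × 200 mm
H3: ⌊200/2⌋ × 141 = 100 × 141 mm

100 × 141 mm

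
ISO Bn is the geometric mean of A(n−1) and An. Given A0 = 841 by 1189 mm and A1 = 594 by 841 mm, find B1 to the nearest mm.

707 × 1000 mm

Short side: √(841 · 594) = √499554 ≈ 706.8 → 707 mm
Long side: √(1189 · 841) = √999949 ≈ 1000.0 → 1000 mm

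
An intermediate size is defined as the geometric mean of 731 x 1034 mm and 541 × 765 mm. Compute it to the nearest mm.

629 × 889 mm

Short side: √(731 · 541) = √395471 ≈ 628.9 → 629 mm
Long side: √(1034 · 765) = √791010 ≈ 889.4 → 889 mm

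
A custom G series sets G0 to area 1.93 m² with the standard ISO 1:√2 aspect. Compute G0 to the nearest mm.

Let the short side be w mm. Then w · w√2 = 1.93 m² = 1,930,000 mm².
w² = 1,930,000/√2, so w ≈ 1168.2 mm; long side = w√2 ≈ 1652.1 mm.

1168 × 1652 mm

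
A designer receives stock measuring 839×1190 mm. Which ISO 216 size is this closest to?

Aspect ratio 1190/839 ≈ 1.418 — close to the ISO √2 ≈ 1.414.
In the A-series (A0 area = 1 m²): A0 = 841 × 1189 mm.
Off by 3 mm total — nearest standard size.

A0 (841 × 1189 mm)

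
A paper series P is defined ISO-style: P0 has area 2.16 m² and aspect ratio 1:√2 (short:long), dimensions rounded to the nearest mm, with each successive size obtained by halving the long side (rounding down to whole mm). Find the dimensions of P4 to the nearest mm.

309 × 437 mm

Let P0's short side be w mm. w · w√2 = 2.16 m² = 2,160,000 mm², so w ≈ 1235.9 mm and w√2 ≈ 1747.8 mm → P0 = 1236 × 1748 mm.
P1: ⌊1748/2⌋ × 1236 = 874 × 1236 mm
P2: ⌊1236/2⌋ × 874 = 618 × 874 mm
P3: ⌊874/2⌋ × 618 = 437 × 618 mm
P4: ⌊618/2⌋ × 437 = 309 × 437 mm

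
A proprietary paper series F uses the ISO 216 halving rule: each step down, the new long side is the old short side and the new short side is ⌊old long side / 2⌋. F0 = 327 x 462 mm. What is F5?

57 × 81 mm

F1 = 231 × 327 mm (from F0 by 1 halving).
F2: ⌊327/2⌋ × 231 = 163 × 231 mm
F3: ⌊231/2⌋ × 163 = 115 × 163 mm
F4: ⌊163/2⌋ × 115 = 81 × 115 mm
F5: ⌊115/2⌋ × 81 = 57 × 81 mm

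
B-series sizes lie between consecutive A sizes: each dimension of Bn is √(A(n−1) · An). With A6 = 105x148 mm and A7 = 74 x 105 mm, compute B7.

Short side: √(105 · 74) = √7770 ≈ 88.1 → 88 mm
Long side: √(148 · 105) = √15540 ≈ 124.7 → 125 mm

88 × 125 mm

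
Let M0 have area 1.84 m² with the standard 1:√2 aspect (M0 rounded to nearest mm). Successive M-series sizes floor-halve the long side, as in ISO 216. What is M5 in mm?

201 × 285 mm

Let M0's short side be w mm. w · w√2 = 1.84 m² = 1,840,000 mm², so w ≈ 1140.6 mm and w√2 ≈ 1613.1 mm → M0 = 1141 × 1613 mm.
M1: ⌊1613/2⌋ × 1141 = 806 × 1141 mm
M2: ⌊1141/2⌋ × 806 = 570 × 806 mm
M3: ⌊806/2⌋ × 570 = 403 × 570 mm
M4: ⌊570/2⌋ × 403 = 285 × 403 mm
M5: ⌊403/2⌋ × 285 = 201 × 285 mm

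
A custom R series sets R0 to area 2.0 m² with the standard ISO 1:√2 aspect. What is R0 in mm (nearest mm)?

Let the short side be w mm. Then w · w√2 = 2.0 m² = 2,000,000 mm².
w² = 2,000,000/√2, so w ≈ 1189.2 mm; long side = w√2 ≈ 1681.8 mm.

1189 × 1682 mm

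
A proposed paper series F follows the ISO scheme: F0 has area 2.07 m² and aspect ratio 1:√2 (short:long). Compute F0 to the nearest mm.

1210 × 1711 mm

Let the short side be w mm. Then w · w√2 = 2.07 m² = 2,070,000 mm².
w² = 2,070,000/√2, so w ≈ 1209.8 mm; long side = w√2 ≈ 1711.0 mm.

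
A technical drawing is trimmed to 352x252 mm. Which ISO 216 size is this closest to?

B4 (250 × 353 mm)

Aspect ratio 352/252 ≈ 1.397 (ISO target is √2 ≈ 1.414).
In the B-series (B0 = 1000 × 1414 mm): B4 = 250 × 353 mm.
Off by 3 mm total — nearest standard size.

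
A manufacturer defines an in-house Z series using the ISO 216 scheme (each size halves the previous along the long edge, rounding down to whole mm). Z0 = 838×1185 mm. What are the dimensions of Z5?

Z1: ⌊1185/2⌋ × 838 = 592 × 838 mm
Z2: ⌊838/2⌋ × 592 = 419 × 592 mm
Z3: ⌊592/2⌋ × 419 = 296 × 419 mm
Z4: ⌊419/2⌋ × 296 = 209 × 296 mm
Z5: ⌊296/2⌋ × 209 = 148 × 209 mm

148 × 209 mm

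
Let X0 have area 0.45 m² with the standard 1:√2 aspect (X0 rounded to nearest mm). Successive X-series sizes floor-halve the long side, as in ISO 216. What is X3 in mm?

Let X0's short side be w mm. w · w√2 = 0.45 m² = 450,000 mm², so w ≈ 564.1 mm and w√2 ≈ 797.7 mm → X0 = 564 × 798 mm.
X1: ⌊798/2⌋ × 564 = 399 × 564 mm
X2: ⌊564/2⌋ × 399 = 282 × 399 mm
X3: ⌊399/2⌋ × 282 = 199 × 282 mm

199 × 282 mm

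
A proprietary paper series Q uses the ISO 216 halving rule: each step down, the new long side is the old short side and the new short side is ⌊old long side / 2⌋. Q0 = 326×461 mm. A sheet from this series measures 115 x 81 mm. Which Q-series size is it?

Q0: 326 × 461 mm
Q1: 230 × 326 mm
Q2: 163 × 230 mm
Q3: 115 × 163 mm
Q4: 81 × 115 mm
Q5: 57 × 81 mm
→ matches Q4.

Q4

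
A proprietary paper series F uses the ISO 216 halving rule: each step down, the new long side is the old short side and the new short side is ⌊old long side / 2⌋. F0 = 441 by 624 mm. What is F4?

F1: ⌊624/2⌋ × 441 = 312 × 441 mm
F2: ⌊441/2⌋ × 312 = 220 × 312 mm
F3: ⌊312/2⌋ × 220 = 156 × 220 mm
F4: ⌊220/2⌋ × 156 = 110 × 156 mm

110 × 156 mm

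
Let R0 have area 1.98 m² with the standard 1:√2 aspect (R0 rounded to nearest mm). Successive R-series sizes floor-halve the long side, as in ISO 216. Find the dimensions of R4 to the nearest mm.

Let R0's short side be w mm. w · w√2 = 1.98 m² = 1,980,000 mm², so w ≈ 1183.2 mm and w√2 ≈ 1673.4 mm → R0 = 1183 × 1673 mm.
R1: ⌊1673/2⌋ × 1183 = 836 × 1183 mm
R2: ⌊1183/2⌋ × 836 = 591 × 836 mm
R3: ⌊836/2⌋ × 591 = 418 × 591 mm
R4: ⌊591/2⌋ × 418 = 295 × 418 mm

295 × 418 mm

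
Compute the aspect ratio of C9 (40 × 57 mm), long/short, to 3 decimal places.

1.425

57 / 40 = 1.425
ISO 216 targets √2 ≈ 1.414; the +0.011 deviation is from mm rounding.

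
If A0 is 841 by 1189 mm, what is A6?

A1: ⌊1189/2⌋ × 841 = 594 × 841 mm
A2: ⌊841/2⌋ × 594 = 420 × 594 mm
A3: ⌊594/2⌋ × 420 = 297 × 420 mm
A4: ⌊420/2⌋ × 297 = 210 × 297 mm
A5: ⌊297/2⌋ × 210 = 148 × 210 mm
A6: ⌊210/2⌋ × 148 = 105 × 148 mm

105 × 148 mm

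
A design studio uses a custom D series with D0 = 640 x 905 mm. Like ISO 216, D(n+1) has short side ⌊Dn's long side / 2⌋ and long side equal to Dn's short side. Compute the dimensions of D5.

113 × 160 mm

D1: ⌊905/2⌋ × 640 = 452 × 640 mm
D2: ⌊640/2⌋ × 452 = 320 × 452 mm
D3: ⌊452/2⌋ × 320 = 226 × 320 mm
D4: ⌊320/2⌋ × 226 = 160 × 226 mm
D5: ⌊226/2⌋ × 160 = 113 × 160 mm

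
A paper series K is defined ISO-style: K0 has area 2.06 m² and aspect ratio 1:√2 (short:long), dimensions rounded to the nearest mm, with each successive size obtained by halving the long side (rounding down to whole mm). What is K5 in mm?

213 × 301 mm

Let K0's short side be w mm. w · w√2 = 2.06 m² = 2,060,000 mm², so w ≈ 1206.9 mm and w√2 ≈ 1706.8 mm → K0 = 1207 × 1707 mm.
K1: ⌊1707/2⌋ × 1207 = 853 × 1207 mm
K2: ⌊1207/2⌋ × 853 = 603 × 853 mm
K3: ⌊853/2⌋ × 603 = 426 × 603 mm
K4: ⌊603/2⌋ × 426 = 301 × 426 mm
K5: ⌊426/2⌋ × 301 = 213 × 301 mm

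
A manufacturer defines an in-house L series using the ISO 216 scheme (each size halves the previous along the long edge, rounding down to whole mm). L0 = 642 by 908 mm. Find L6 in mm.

L1: ⌊908/2⌋ × 642 = 454 × 642 mm
L2: ⌊642/2⌋ × 454 = 321 × 454 mm
L3: ⌊454/2⌋ × 321 = 227 × 321 mm
L4: ⌊321/2⌋ × 227 = 160 × 227 mm
L5: ⌊227/2⌋ × 160 = 113 × 160 mm
L6: ⌊160/2⌋ × 113 = 80 × 113 mm

80 × 113 mm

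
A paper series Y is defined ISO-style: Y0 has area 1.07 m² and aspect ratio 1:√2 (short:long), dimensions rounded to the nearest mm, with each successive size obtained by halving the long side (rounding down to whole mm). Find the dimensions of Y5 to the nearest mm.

Let Y0's short side be w mm. w · w√2 = 1.07 m² = 1,070,000 mm², so w ≈ 869.8 mm and w√2 ≈ 1230.1 mm → Y0 = 870 × 1230 mm.
Y1: ⌊1230/2⌋ × 870 = 615 × 870 mm
Y2: ⌊870/2⌋ × 615 = 435 × 615 mm
Y3: ⌊615/2⌋ × 435 = 307 × 435 mm
Y4: ⌊435/2⌋ × 307 = 217 × 307 mm
Y5: ⌊307/2⌋ × 217 = 153 × 217 mm

153 × 217 mm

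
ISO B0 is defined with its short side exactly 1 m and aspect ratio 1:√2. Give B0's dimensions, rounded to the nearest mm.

Short side = 1000 mm; long side = 1000√2 ≈ 1414.2 mm.

1000 × 1414 mm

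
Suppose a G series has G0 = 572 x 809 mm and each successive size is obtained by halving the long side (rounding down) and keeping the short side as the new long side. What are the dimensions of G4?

143 × 202 mm

G1: ⌊809/2⌋ × 572 = 404 × 572 mm
G2: ⌊572/2⌋ × 404 = 286 × 404 mm
G3: ⌊404/2⌋ × 286 = 202 × 286 mm
G4: ⌊286/2⌋ × 202 = 143 × 202 mm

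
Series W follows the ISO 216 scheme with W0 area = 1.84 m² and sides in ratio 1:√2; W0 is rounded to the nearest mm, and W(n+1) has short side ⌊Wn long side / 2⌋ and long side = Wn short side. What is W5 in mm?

201 × 285 mm

Let W0's short side be w mm. w · w√2 = 1.84 m² = 1,840,000 mm², so w ≈ 1140.6 mm and w√2 ≈ 1613.1 mm → W0 = 1141 × 1613 mm.
W1: ⌊1613/2⌋ × 1141 = 806 × 1141 mm
W2: ⌊1141/2⌋ × 806 = 570 × 806 mm
W3: ⌊806/2⌋ × 570 = 403 × 570 mm
W4: ⌊570/2⌋ × 403 = 285 × 403 mm
W5: ⌊403/2⌋ × 285 = 201 × 285 mm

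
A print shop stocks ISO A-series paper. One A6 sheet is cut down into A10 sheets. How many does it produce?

A6 = 105 × 148 mm; A10 = 26 × 37 mm.
Each halving step doubles the count; 4 steps from A6 to A10.
2^4 = 16.

16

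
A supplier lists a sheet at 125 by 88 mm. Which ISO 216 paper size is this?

Aspect ratio 125/88 ≈ 1.420 — close to the ISO √2 ≈ 1.414.
In the B-series (B0 = 1000 × 1414 mm): B7 = 88 × 125 mm.

B7 (88 × 125 mm)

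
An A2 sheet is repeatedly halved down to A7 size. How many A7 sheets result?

32

Each ISO step halves the sheet: 1 × A2 → 2 × A3 → 4 × A4 → 8 × A5 → …
From A2 to A7 is 5 halving steps: 2^5 = 32.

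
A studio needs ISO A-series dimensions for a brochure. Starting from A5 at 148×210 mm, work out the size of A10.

26 × 37 mm

A6: ⌊210/2⌋ × 148 = 105 × 148 mm
A7: ⌊148/2⌋ × 105 = 74 × 105 mm
A8: ⌊105/2⌋ × 74 = 52 × 74 mm
A9: ⌊74/2⌋ × 52 = 37 × 52 mm
A10: ⌊52/2⌋ × 37 = 26 × 37 mm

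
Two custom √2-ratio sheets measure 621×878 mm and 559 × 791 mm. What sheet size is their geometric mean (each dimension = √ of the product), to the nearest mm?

589 × 833 mm

Short side: √(621 · 559) = √347139 ≈ 589.2 → 589 mm
Long side: √(878 · 791) = √694498 ≈ 833.4 → 833 mm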